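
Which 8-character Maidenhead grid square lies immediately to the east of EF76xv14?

Longitude extended square 1; +1 → 2.
The latitude characters are unchanged.

EF76xv24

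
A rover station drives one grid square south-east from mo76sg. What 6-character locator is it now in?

MO76tf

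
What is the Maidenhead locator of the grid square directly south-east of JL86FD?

JL86gc

Longitude subsquare f = 5; +1 → 6 = g.
Latitude subsquare d = 3; −1 → 2 = c.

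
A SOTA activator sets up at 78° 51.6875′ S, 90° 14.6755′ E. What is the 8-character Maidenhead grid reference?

NB51cd93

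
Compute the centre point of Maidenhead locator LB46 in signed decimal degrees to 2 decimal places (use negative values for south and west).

Field L=11, B=1: +11·20° lon, +1·10° lat → SW at lon 40°, lat -80°.
Square 4, 6: +4·2° lon, +6·1° lat → SW at lon 48°, lat -74°.
Cell spans 2° lon × 1° lat. Centre is SW corner plus half of each.
latitude -73.50, longitude 49.00.

-73.50, 49.00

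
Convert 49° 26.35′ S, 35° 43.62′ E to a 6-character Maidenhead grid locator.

KE70un

Shift to the Maidenhead origin (180°W, 90°S): lon 215.7270, lat 40.5608.
Field: 215.7270/20 → 10 → K, 40.5608/10 → 4 → E; chars KE.
Square: 15.7270/2 → 7, 0.5608/1 → 0; chars 70.
Subsquare: 1.7270/0.0833333 → 20 → u, 0.5608/0.0416667 → 13 → n; chars un.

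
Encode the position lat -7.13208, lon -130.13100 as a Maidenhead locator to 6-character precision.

CI42wu

Add 180° to longitude and 90° to latitude: 49.8690, 82.8679.
Field: lon ⌊49.8690/20⌋ = 2 → C; lat ⌊82.8679/10⌋ = 8 → I.
Square: lon ⌊9.8690/2⌋ = 4; lat ⌊2.8679/1⌋ = 2.
Subsquare: lon ⌊1.8690/0.0833333⌋ = 22 → w; lat ⌊0.8679/0.0416667⌋ = 20 → u.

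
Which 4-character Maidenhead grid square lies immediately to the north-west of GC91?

GC82

Longitude square 9; −1 → 8.
Latitude square 1; +1 → 2.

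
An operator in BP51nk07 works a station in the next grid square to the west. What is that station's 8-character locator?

BP51mk97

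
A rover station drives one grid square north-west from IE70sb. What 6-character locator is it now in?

IE70rc

Longitude subsquare s = 18; −1 → 17 = r.
Latitude subsquare b = 1; +1 → 2 = c.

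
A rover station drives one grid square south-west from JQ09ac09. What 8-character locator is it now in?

IQ99xc98

Longitude extended square 0; −1 → -1, wraps to 9, carry into subsquare.
Longitude subsquare a = 0; −1 → -1, wraps to 23 = x, carry into square.
Longitude square 0; −1 → -1, wraps to 9, carry into field.
Longitude field J = 9; −1 → 8 = I.
Latitude extended square 9; −1 → 8.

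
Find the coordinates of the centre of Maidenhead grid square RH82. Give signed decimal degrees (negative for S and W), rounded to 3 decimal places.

-17.500, 177.000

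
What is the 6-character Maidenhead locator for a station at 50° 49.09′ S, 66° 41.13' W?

FD69pe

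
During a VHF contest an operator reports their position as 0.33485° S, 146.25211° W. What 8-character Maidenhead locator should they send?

BI69up99

Offset from 180°W / 90°S: lon 33.74789°, lat 89.66515°.
Field: lon ⌊33.74789/20⌋ = 1 → B; lat ⌊89.66515/10⌋ = 8 → I.
Square: lon ⌊13.74789/2⌋ = 6; lat ⌊9.66515/1⌋ = 9.
Subsquare: lon ⌊1.74789/0.0833333⌋ = 20 → u; lat ⌊0.66515/0.0416667⌋ = 15 → p.
Extended square: lon ⌊0.08122/0.00833333⌋ = 9; lat ⌊0.04015/0.00416667⌋ = 9.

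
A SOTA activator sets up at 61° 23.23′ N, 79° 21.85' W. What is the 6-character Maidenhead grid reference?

Shift to the Maidenhead origin (180°W, 90°S): lon 100.6358, lat 151.3872.
Field: 100.6358/20 → 5 → F, 151.3872/10 → 15 → P; chars FP.
Square: 0.6358/2 → 0, 1.3872/1 → 1; chars 01.
Subsquare: 0.6358/0.0833333 → 7 → h, 0.3872/0.0416667 → 9 → j; chars hj.

FP01hj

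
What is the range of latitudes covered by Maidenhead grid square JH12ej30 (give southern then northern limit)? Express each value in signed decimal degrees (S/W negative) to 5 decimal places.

-17.62500, -17.62083

Field J=9, H=7: +9·20° lon, +7·10° lat → SW at lon 0°, lat -20°.
Square 1, 2: +1·2° lon, +2·1° lat → SW at lon 2°, lat -18°.
Subsquare e=4, j=9: +4·0.0833333° lon, +9·0.0416667° lat → SW at lon 2.33333°, lat -17.625°.
Extended square 3, 0: +3·0.00833333° lon, +0·0.00416667° lat → SW at lon 2.35833°, lat -17.625°.
Cell spans 0.00833333° lon × 0.00416667° lat.
south -17.62500, north -17.62083.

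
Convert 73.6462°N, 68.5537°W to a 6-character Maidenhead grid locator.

Shift to the Maidenhead origin (180°W, 90°S): lon 111.4463, lat 163.6462.
Field: 111.4463/20 → 5 → F, 163.6462/10 → 16 → Q; chars FQ.
Square: 11.4463/2 → 5, 3.6462/1 → 3; chars 53.
Subsquare: 1.4463/0.0833333 → 17 → r, 0.6462/0.0416667 → 15 → p; chars rp.

FQ53rp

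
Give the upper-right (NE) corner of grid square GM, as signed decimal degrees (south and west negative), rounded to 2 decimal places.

40.00, -40.00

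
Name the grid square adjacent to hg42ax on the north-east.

HG43ba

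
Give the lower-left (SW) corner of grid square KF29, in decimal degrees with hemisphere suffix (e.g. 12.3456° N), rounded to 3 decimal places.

31.000° S, 24.000° E

Field K=10, F=5: +10·20° lon, +5·10° lat → SW at lon 20°, lat -40°.
Square 2, 9: +2·2° lon, +9·1° lat → SW at lon 24°, lat -31°.
latitude 31.000° S, longitude 24.000° E.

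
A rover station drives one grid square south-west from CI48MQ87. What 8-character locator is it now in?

CI48mq76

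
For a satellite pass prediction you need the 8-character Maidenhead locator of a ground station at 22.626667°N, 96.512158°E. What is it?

Add 180° to longitude and 90° to latitude: 276.51216, 112.62667.
Field (20°×10°, letters A–R): lon ⌊276.51216/20⌋ = 13 → N; lat ⌊112.62667/10⌋ = 11 → L.
Square (2°×1°, digits 0–9): lon ⌊16.51216/2⌋ = 8; lat ⌊2.62667/1⌋ = 2.
Subsquare (5′×2.5′, letters a–x): lon ⌊0.51216/0.0833333⌋ = 6 → g; lat ⌊0.62667/0.0416667⌋ = 15 → p.
Extended square (30″×15″, digits 0–9): lon ⌊0.01216/0.00833333⌋ = 1; lat ⌊0.00167/0.00416667⌋ = 0.

NL82gp10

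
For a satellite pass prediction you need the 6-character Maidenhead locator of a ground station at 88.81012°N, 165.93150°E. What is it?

RR28xt

Offset from 180°W / 90°S: lon 345.9315°, lat 178.8101°.
Field: 345.9315/20 → 17 → R, 178.8101/10 → 17 → R; chars RR.
Square: 5.9315/2 → 2, 8.8101/1 → 8; chars 28.
Subsquare: 1.9315/0.0833333 → 23 → x, 0.8101/0.0416667 → 19 → t; chars xt.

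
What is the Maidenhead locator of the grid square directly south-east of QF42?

Longitude square 4; +1 → 5.
Latitude square 2; −1 → 1.

QF51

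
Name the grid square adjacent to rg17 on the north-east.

Longitude square 1; +1 → 2.
Latitude square 7; +1 → 8.

RG28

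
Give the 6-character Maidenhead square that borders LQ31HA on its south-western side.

LQ30gx

Longitude subsquare h = 7; −1 → 6 = g.
Latitude subsquare a = 0; −1 → -1, wraps to 23 = x, carry into square.
Latitude square 1; −1 → 0.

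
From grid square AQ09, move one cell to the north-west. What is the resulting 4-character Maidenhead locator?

RR90

Longitude square 0; −1 → -1, wraps to 9, carry into field.
Longitude field A = 0; −1 → -1, wraps to 17 = R, wrapping around the antimeridian.
Latitude square 9; +1 → 10, wraps to 0, carry into field.
Latitude field Q = 16; +1 → 17 = R.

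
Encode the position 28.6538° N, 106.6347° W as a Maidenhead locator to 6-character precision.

Add 180° to longitude and 90° to latitude: 73.3653, 118.6538.
Field: 73.3653/20 → 3 → D, 118.6538/10 → 11 → L; chars DL.
Square: 13.3653/2 → 6, 8.6538/1 → 8; chars 68.
Subsquare: 1.3653/0.0833333 → 16 → q, 0.6538/0.0416667 → 15 → p; chars qp.

DL68qp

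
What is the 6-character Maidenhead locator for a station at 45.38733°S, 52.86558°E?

Add 180° to longitude and 90° to latitude: 232.8656, 44.6127.
Field (20°×10°, letters A–R): lon ⌊232.8656/20⌋ = 11 → L; lat ⌊44.6127/10⌋ = 4 → E.
Square (2°×1°, digits 0–9): lon ⌊12.8656/2⌋ = 6; lat ⌊4.6127/1⌋ = 4.
Subsquare (5′×2.5′, letters a–x): lon ⌊0.8656/0.0833333⌋ = 10 → k; lat ⌊0.6127/0.0416667⌋ = 14 → o.

LE64ko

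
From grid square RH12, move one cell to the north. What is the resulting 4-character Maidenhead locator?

Latitude square 2; +1 → 3.
The longitude characters are unchanged.

RH13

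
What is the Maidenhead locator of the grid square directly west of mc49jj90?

Longitude extended square 9; −1 → 8.
The latitude characters are unchanged.

MC49jj80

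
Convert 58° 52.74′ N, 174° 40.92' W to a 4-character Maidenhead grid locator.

Add 180° to longitude and 90° to latitude: 5.32, 148.88.
Field (20°×10°, letters A–R): 5.32/20 → 0 → A, 148.88/10 → 14 → O; chars AO.
Square (2°×1°, digits 0–9): 5.32/2 → 2, 8.88/1 → 8; chars 28.

AO28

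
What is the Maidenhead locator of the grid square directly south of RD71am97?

RD71am96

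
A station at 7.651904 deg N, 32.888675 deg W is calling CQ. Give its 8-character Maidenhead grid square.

HJ37np36

Shift to the Maidenhead origin (180°W, 90°S): lon 147.11132, lat 97.65190.
Field: 147.11132/20 → 7 → H, 97.65190/10 → 9 → J; chars HJ.
Square: 7.11132/2 → 3, 7.65190/1 → 7; chars 37.
Subsquare: 1.11132/0.0833333 → 13 → n, 0.65190/0.0416667 → 15 → p; chars np.
Extended square: 0.02799/0.00833333 → 3, 0.02690/0.00416667 → 6; chars 36.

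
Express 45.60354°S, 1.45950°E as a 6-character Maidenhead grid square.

JE04rj

Shift to the Maidenhead origin (180°W, 90°S): lon 181.4595, lat 44.3965.
Field (20°×10°, letters A–R): 181.4595/20 → 9 → J, 44.3965/10 → 4 → E; chars JE.
Square (2°×1°, digits 0–9): 1.4595/2 → 0, 4.3965/1 → 4; chars 04.
Subsquare (5′×2.5′, letters a–x): 1.4595/0.0833333 → 17 → r, 0.3965/0.0416667 → 9 → j; chars rj.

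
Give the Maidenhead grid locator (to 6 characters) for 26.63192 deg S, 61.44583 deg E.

Offset from 180°W / 90°S: lon 241.4458°, lat 63.3681°.
Field: lon ⌊241.4458/20⌋ = 12 → M; lat ⌊63.3681/10⌋ = 6 → G.
Square: lon ⌊1.4458/2⌋ = 0; lat ⌊3.3681/1⌋ = 3.
Subsquare: lon ⌊1.4458/0.0833333⌋ = 17 → r; lat ⌊0.3681/0.0416667⌋ = 8 → i.

MG03ri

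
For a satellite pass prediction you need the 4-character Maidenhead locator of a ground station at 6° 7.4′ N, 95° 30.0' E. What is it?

Offset from 180°W / 90°S: lon 275.50°, lat 96.12°.
Field: 275.50/20 → 13 → N, 96.12/10 → 9 → J; chars NJ.
Square: 15.50/2 → 7, 6.12/1 → 6; chars 76.

NJ76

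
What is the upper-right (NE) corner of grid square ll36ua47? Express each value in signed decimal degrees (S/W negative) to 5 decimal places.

26.03333, 47.70833

Field L=11, L=11: +11·20° lon, +11·10° lat → SW at lon 40°, lat 20°.
Square 3, 6: +3·2° lon, +6·1° lat → SW at lon 46°, lat 26°.
Subsquare u=20, a=0: +20·0.0833333° lon, +0·0.0416667° lat → SW at lon 47.6667°, lat 26°.
Extended square 4, 7: +4·0.00833333° lon, +7·0.00416667° lat → SW at lon 47.7°, lat 26.0292°.
Cell spans 0.00833333° lon × 0.00416667° lat. NE corner is SW corner plus one full cell.
latitude 26.03333, longitude 47.70833.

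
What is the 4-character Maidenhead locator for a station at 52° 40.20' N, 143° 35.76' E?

QO12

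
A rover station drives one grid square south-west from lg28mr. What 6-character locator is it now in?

LG28lq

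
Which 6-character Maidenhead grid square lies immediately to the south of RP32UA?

Latitude subsquare a = 0; −1 → -1, wraps to 23 = x, carry into square.
Latitude square 2; −1 → 1.
The longitude characters are unchanged.

RP31ux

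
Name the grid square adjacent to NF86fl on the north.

NF86fm

Latitude subsquare l = 11; +1 → 12 = m.
The longitude characters are unchanged.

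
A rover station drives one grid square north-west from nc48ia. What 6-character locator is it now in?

Longitude subsquare i = 8; −1 → 7 = h.
Latitude subsquare a = 0; +1 → 1 = b.

NC48hb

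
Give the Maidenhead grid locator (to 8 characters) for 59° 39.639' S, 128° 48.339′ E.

Shift to the Maidenhead origin (180°W, 90°S): lon 308.80565, lat 30.33935.
Field (20°×10°, letters A–R): 308.80565/20 → 15 → P, 30.33935/10 → 3 → D; chars PD.
Square (2°×1°, digits 0–9): 8.80565/2 → 4, 0.33935/1 → 0; chars 40.
Subsquare (5′×2.5′, letters a–x): 0.80565/0.0833333 → 9 → j, 0.33935/0.0416667 → 8 → i; chars ji.
Extended square (30″×15″, digits 0–9): 0.05565/0.00833333 → 6, 0.00602/0.00416667 → 1; chars 61.

PD40ji61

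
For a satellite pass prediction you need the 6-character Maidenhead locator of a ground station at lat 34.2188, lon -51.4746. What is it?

GM44gf

Offset from 180°W / 90°S: lon 128.5254°, lat 124.2188°.
Field (20°×10°, letters A–R): lon ⌊128.5254/20⌋ = 6 → G; lat ⌊124.2188/10⌋ = 12 → M.
Square (2°×1°, digits 0–9): lon ⌊8.5254/2⌋ = 4; lat ⌊4.2188/1⌋ = 4.
Subsquare (5′×2.5′, letters a–x): lon ⌊0.5254/0.0833333⌋ = 6 → g; lat ⌊0.2188/0.0416667⌋ = 5 → f.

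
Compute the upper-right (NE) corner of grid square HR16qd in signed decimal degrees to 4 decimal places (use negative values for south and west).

Field H=7, R=17: +7·20° lon, +17·10° lat → SW at lon -40°, lat 80°.
Square 1, 6: +1·2° lon, +6·1° lat → SW at lon -38°, lat 86°.
Subsquare q=16, d=3: +16·0.0833333° lon, +3·0.0416667° lat → SW at lon -36.6667°, lat 86.125°.
Cell spans 0.0833333° lon × 0.0416667° lat. NE corner is SW corner plus one full cell.
latitude 86.1667, longitude -36.5833.

86.1667, -36.5833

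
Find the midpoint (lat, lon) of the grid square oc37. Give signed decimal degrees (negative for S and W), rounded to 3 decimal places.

-62.500, 107.000

Field O=14, C=2: +14·20° lon, +2·10° lat → SW at lon 100°, lat -70°.
Square 3, 7: +3·2° lon, +7·1° lat → SW at lon 106°, lat -63°.
Cell spans 2° lon × 1° lat. Centre is SW corner plus half of each.
latitude -62.500, longitude 107.000.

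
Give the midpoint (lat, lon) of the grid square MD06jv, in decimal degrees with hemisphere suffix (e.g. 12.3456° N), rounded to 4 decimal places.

53.1042° S, 60.7917° E

Field M=12, D=3: +12·20° lon, +3·10° lat → SW at lon 60°, lat -60°.
Square 0, 6: +0·2° lon, +6·1° lat → SW at lon 60°, lat -54°.
Subsquare j=9, v=21: +9·0.0833333° lon, +21·0.0416667° lat → SW at lon 60.75°, lat -53.125°.
Cell spans 0.0833333° lon × 0.0416667° lat. Centre is SW corner plus half of each.
latitude 53.1042° S, longitude 60.7917° E.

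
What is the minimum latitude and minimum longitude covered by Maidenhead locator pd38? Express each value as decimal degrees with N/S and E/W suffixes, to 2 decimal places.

52.00° S, 126.00° E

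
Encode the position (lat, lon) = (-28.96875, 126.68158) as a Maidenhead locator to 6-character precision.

PG31ia

Shift to the Maidenhead origin (180°W, 90°S): lon 306.6816, lat 61.0312.
Field: 306.6816/20 → 15 → P, 61.0312/10 → 6 → G; chars PG.
Square: 6.6816/2 → 3, 1.0312/1 → 1; chars 31.
Subsquare: 0.6816/0.0833333 → 8 → i, 0.0312/0.0416667 → 0 → a; chars ia.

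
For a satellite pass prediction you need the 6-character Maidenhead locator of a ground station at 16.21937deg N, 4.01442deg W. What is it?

Shift to the Maidenhead origin (180°W, 90°S): lon 175.9856, lat 106.2194.
Field: lon ⌊175.9856/20⌋ = 8 → I; lat ⌊106.2194/10⌋ = 10 → K.
Square: lon ⌊15.9856/2⌋ = 7; lat ⌊6.2194/1⌋ = 6.
Subsquare: lon ⌊1.9856/0.0833333⌋ = 23 → x; lat ⌊0.2194/0.0416667⌋ = 5 → f.

IK76xf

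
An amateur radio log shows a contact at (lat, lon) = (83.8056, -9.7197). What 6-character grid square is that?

IR53dt

Add 180° to longitude and 90° to latitude: 170.2803, 173.8056.
Field: lon ⌊170.2803/20⌋ = 8 → I; lat ⌊173.8056/10⌋ = 17 → R.
Square: lon ⌊10.2803/2⌋ = 5; lat ⌊3.8056/1⌋ = 3.
Subsquare: lon ⌊0.2803/0.0833333⌋ = 3 → d; lat ⌊0.8056/0.0416667⌋ = 19 → t.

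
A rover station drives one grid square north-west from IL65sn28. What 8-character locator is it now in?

IL65sn19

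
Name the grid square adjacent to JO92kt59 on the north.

JO92ku50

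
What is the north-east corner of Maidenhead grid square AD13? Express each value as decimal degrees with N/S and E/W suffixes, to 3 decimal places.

56.000° S, 176.000° W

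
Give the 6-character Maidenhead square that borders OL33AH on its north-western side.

Longitude subsquare a = 0; −1 → -1, wraps to 23 = x, carry into square.
Longitude square 3; −1 → 2.
Latitude subsquare h = 7; +1 → 8 = i.

OL23xi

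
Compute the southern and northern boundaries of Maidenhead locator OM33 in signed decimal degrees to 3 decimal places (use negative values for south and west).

Field O=14, M=12: +14·20° lon, +12·10° lat → SW at lon 100°, lat 30°.
Square 3, 3: +3·2° lon, +3·1° lat → SW at lon 106°, lat 33°.
Cell spans 2° lon × 1° lat.
south 33.000, north 34.000.

33.000, 34.000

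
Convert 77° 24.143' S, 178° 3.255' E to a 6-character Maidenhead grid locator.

Shift to the Maidenhead origin (180°W, 90°S): lon 358.0543, lat 12.5976.
Field: lon ⌊358.0543/20⌋ = 17 → R; lat ⌊12.5976/10⌋ = 1 → B.
Square: lon ⌊18.0543/2⌋ = 9; lat ⌊2.5976/1⌋ = 2.
Subsquare: lon ⌊0.0543/0.0833333⌋ = 0 → a; lat ⌊0.5976/0.0416667⌋ = 14 → o.

RB92ao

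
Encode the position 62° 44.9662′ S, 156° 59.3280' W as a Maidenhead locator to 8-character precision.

BC17mg10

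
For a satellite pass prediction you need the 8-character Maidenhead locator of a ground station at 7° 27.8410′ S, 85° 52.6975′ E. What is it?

NI22wm58

Offset from 180°W / 90°S: lon 265.87829°, lat 82.53598°.
Field: 265.87829/20 → 13 → N, 82.53598/10 → 8 → I; chars NI.
Square: 5.87829/2 → 2, 2.53598/1 → 2; chars 22.
Subsquare: 1.87829/0.0833333 → 22 → w, 0.53598/0.0416667 → 12 → m; chars wm.
Extended square: 0.04496/0.00833333 → 5, 0.03598/0.00416667 → 8; chars 58.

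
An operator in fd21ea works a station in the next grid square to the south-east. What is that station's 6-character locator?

FD20fx

Longitude subsquare e = 4; +1 → 5 = f.
Latitude subsquare a = 0; −1 → -1, wraps to 23 = x, carry into square.
Latitude square 1; −1 → 0.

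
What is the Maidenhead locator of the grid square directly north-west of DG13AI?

Longitude subsquare a = 0; −1 → -1, wraps to 23 = x, carry into square.
Longitude square 1; −1 → 0.
Latitude subsquare i = 8; +1 → 9 = j.

DG03xj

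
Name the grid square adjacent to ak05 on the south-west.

Longitude square 0; −1 → -1, wraps to 9, carry into field.
Longitude field A = 0; −1 → -1, wraps to 17 = R, wrapping around the antimeridian.
Latitude square 5; −1 → 4.

RK94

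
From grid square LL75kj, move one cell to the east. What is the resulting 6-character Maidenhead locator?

Longitude subsquare k = 10; +1 → 11 = l.
The latitude characters are unchanged.

LL75lj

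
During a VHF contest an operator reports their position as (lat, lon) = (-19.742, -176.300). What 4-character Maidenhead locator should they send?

Shift to the Maidenhead origin (180°W, 90°S): lon 3.70, lat 70.26.
Field: 3.70/20 → 0 → A, 70.26/10 → 7 → H; chars AH.
Square: 3.70/2 → 1, 0.26/1 → 0; chars 10.

AH10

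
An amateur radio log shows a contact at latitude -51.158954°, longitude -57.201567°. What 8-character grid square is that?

GD18ju51

Offset from 180°W / 90°S: lon 122.79843°, lat 38.84105°.
Field: lon ⌊122.79843/20⌋ = 6 → G; lat ⌊38.84105/10⌋ = 3 → D.
Square: lon ⌊2.79843/2⌋ = 1; lat ⌊8.84105/1⌋ = 8.
Subsquare: lon ⌊0.79843/0.0833333⌋ = 9 → j; lat ⌊0.84105/0.0416667⌋ = 20 → u.
Extended square: lon ⌊0.04843/0.00833333⌋ = 5; lat ⌊0.00771/0.00416667⌋ = 1.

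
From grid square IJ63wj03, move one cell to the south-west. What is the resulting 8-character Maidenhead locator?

Longitude extended square 0; −1 → -1, wraps to 9, carry into subsquare.
Longitude subsquare w = 22; −1 → 21 = v.
Latitude extended square 3; −1 → 2.

IJ63vj92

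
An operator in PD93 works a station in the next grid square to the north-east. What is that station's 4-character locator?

QD04

Longitude square 9; +1 → 10, wraps to 0, carry into field.
Longitude field P = 15; +1 → 16 = Q.
Latitude square 3; +1 → 4.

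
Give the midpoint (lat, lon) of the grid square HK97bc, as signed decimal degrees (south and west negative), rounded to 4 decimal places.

17.1042, -21.8750

Field H=7, K=10: +7·20° lon, +10·10° lat → SW at lon -40°, lat 10°.
Square 9, 7: +9·2° lon, +7·1° lat → SW at lon -22°, lat 17°.
Subsquare b=1, c=2: +1·0.0833333° lon, +2·0.0416667° lat → SW at lon -21.9167°, lat 17.0833°.
Cell spans 0.0833333° lon × 0.0416667° lat. Centre is SW corner plus half of each.
latitude 17.1042, longitude -21.8750.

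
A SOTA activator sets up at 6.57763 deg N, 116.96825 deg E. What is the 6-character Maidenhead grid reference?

Add 180° to longitude and 90° to latitude: 296.9683, 96.5776.
Field (20°×10°, letters A–R): lon ⌊296.9683/20⌋ = 14 → O; lat ⌊96.5776/10⌋ = 9 → J.
Square (2°×1°, digits 0–9): lon ⌊16.9683/2⌋ = 8; lat ⌊6.5776/1⌋ = 6.
Subsquare (5′×2.5′, letters a–x): lon ⌊0.9683/0.0833333⌋ = 11 → l; lat ⌊0.5776/0.0416667⌋ = 13 → n.

OJ86ln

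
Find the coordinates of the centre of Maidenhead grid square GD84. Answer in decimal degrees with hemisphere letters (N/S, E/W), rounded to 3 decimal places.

Field G=6, D=3: +6·20° lon, +3·10° lat → SW at lon -60°, lat -60°.
Square 8, 4: +8·2° lon, +4·1° lat → SW at lon -44°, lat -56°.
Cell spans 2° lon × 1° lat. Centre is SW corner plus half of each.
latitude 55.500° S, longitude 43.000° W.

55.500° S, 43.000° W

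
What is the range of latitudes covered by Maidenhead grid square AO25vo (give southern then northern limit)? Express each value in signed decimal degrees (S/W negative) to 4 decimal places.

55.5833, 55.6250

Field A=0, O=14: +0·20° lon, +14·10° lat → SW at lon -180°, lat 50°.
Square 2, 5: +2·2° lon, +5·1° lat → SW at lon -176°, lat 55°.
Subsquare v=21, o=14: +21·0.0833333° lon, +14·0.0416667° lat → SW at lon -174.25°, lat 55.5833°.
Cell spans 0.0833333° lon × 0.0416667° lat.
south 55.5833, north 55.6250.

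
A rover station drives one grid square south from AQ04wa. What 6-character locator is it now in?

AQ03wx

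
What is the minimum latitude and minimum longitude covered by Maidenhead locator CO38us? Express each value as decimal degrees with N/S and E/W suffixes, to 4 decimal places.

58.7500° N, 132.3333° W

Field C=2, O=14: +2·20° lon, +14·10° lat → SW at lon -140°, lat 50°.
Square 3, 8: +3·2° lon, +8·1° lat → SW at lon -134°, lat 58°.
Subsquare u=20, s=18: +20·0.0833333° lon, +18·0.0416667° lat → SW at lon -132.333°, lat 58.75°.
latitude 58.7500° N, longitude 132.3333° W.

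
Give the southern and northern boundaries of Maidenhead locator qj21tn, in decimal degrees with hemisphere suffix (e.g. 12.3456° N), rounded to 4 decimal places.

Field Q=16, J=9: +16·20° lon, +9·10° lat → SW at lon 140°, lat 0°.
Square 2, 1: +2·2° lon, +1·1° lat → SW at lon 144°, lat 1°.
Subsquare t=19, n=13: +19·0.0833333° lon, +13·0.0416667° lat → SW at lon 145.583°, lat 1.54167°.
Cell spans 0.0833333° lon × 0.0416667° lat.
south 1.5417° N, north 1.5833° N.

1.5417° N, 1.5833° N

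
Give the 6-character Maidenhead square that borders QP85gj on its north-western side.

Longitude subsquare g = 6; −1 → 5 = f.
Latitude subsquare j = 9; +1 → 10 = k.

QP85fk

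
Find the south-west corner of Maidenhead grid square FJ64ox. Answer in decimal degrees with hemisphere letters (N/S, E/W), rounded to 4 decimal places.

Field F=5, J=9: +5·20° lon, +9·10° lat → SW at lon -80°, lat 0°.
Square 6, 4: +6·2° lon, +4·1° lat → SW at lon -68°, lat 4°.
Subsquare o=14, x=23: +14·0.0833333° lon, +23·0.0416667° lat → SW at lon -66.8333°, lat 4.95833°.
latitude 4.9583° N, longitude 66.8333° W.

4.9583° N, 66.8333° W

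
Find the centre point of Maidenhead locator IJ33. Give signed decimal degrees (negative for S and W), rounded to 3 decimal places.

3.500, -13.000

Field I=8, J=9: +8·20° lon, +9·10° lat → SW at lon -20°, lat 0°.
Square 3, 3: +3·2° lon, +3·1° lat → SW at lon -14°, lat 3°.
Cell spans 2° lon × 1° lat. Centre is SW corner plus half of each.
latitude 3.500, longitude -13.000.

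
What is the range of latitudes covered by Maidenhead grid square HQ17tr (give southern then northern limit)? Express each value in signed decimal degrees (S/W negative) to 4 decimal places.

77.7083, 77.7500

Field H=7, Q=16: +7·20° lon, +16·10° lat → SW at lon -40°, lat 70°.
Square 1, 7: +1·2° lon, +7·1° lat → SW at lon -38°, lat 77°.
Subsquare t=19, r=17: +19·0.0833333° lon, +17·0.0416667° lat → SW at lon -36.4167°, lat 77.7083°.
Cell spans 0.0833333° lon × 0.0416667° lat.
south 77.7083, north 77.7500.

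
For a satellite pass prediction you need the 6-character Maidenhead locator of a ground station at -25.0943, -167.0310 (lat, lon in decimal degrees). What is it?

AG64lv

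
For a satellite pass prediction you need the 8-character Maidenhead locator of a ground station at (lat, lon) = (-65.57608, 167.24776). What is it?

RC34ok91

Offset from 180°W / 90°S: lon 347.24776°, lat 24.42392°.
Field: lon ⌊347.24776/20⌋ = 17 → R; lat ⌊24.42392/10⌋ = 2 → C.
Square: lon ⌊7.24776/2⌋ = 3; lat ⌊4.42392/1⌋ = 4.
Subsquare: lon ⌊1.24776/0.0833333⌋ = 14 → o; lat ⌊0.42392/0.0416667⌋ = 10 → k.
Extended square: lon ⌊0.08109/0.00833333⌋ = 9; lat ⌊0.00725/0.00416667⌋ = 1.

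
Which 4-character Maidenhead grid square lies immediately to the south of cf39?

CF38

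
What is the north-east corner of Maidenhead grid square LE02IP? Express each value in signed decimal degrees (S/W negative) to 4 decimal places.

-47.3333, 40.7500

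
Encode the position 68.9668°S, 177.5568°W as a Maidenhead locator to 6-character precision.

Shift to the Maidenhead origin (180°W, 90°S): lon 2.4432, lat 21.0332.
Field: lon ⌊2.4432/20⌋ = 0 → A; lat ⌊21.0332/10⌋ = 2 → C.
Square: lon ⌊2.4432/2⌋ = 1; lat ⌊1.0332/1⌋ = 1.
Subsquare: lon ⌊0.4432/0.0833333⌋ = 5 → f; lat ⌊0.0332/0.0416667⌋ = 0 → a.

AC11fa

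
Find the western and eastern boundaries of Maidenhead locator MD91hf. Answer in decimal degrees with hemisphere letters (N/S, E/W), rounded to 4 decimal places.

78.5833° E, 78.6667° E

Field M=12, D=3: +12·20° lon, +3·10° lat → SW at lon 60°, lat -60°.
Square 9, 1: +9·2° lon, +1·1° lat → SW at lon 78°, lat -59°.
Subsquare h=7, f=5: +7·0.0833333° lon, +5·0.0416667° lat → SW at lon 78.5833°, lat -58.7917°.
Cell spans 0.0833333° lon × 0.0416667° lat.
west 78.5833° E, east 78.6667° E.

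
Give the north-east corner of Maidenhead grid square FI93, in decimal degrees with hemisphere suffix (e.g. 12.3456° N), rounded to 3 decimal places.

Field F=5, I=8: +5·20° lon, +8·10° lat → SW at lon -80°, lat -10°.
Square 9, 3: +9·2° lon, +3·1° lat → SW at lon -62°, lat -7°.
Cell spans 2° lon × 1° lat. NE corner is SW corner plus one full cell.
latitude 6.000° S, longitude 60.000° W.

6.000° S, 60.000° W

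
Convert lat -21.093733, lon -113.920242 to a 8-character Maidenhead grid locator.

Add 180° to longitude and 90° to latitude: 66.07976, 68.90627.
Field (20°×10°, letters A–R): 66.07976/20 → 3 → D, 68.90627/10 → 6 → G; chars DG.
Square (2°×1°, digits 0–9): 6.07976/2 → 3, 8.90627/1 → 8; chars 38.
Subsquare (5′×2.5′, letters a–x): 0.07976/0.0833333 → 0 → a, 0.90627/0.0416667 → 21 → v; chars av.
Extended square (30″×15″, digits 0–9): 0.07976/0.00833333 → 9, 0.03127/0.00416667 → 7; chars 97.

DG38av97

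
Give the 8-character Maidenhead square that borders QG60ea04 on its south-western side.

QG60da93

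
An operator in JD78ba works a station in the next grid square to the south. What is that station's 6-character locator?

JD77bx

Latitude subsquare a = 0; −1 → -1, wraps to 23 = x, carry into square.
Latitude square 8; −1 → 7.
The longitude characters are unchanged.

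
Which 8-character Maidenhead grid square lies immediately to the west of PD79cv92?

Longitude extended square 9; −1 → 8.
The latitude characters are unchanged.

PD79cv82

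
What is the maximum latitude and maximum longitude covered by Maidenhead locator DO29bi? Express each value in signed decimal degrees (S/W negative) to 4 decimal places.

Field D=3, O=14: +3·20° lon, +14·10° lat → SW at lon -120°, lat 50°.
Square 2, 9: +2·2° lon, +9·1° lat → SW at lon -116°, lat 59°.
Subsquare b=1, i=8: +1·0.0833333° lon, +8·0.0416667° lat → SW at lon -115.917°, lat 59.3333°.
Cell spans 0.0833333° lon × 0.0416667° lat. NE corner is SW corner plus one full cell.
latitude 59.3750, longitude -115.8333.

59.3750, -115.8333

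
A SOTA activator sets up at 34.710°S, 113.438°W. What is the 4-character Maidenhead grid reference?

DF35

Add 180° to longitude and 90° to latitude: 66.56, 55.29.
Field (20°×10°, letters A–R): 66.56/20 → 3 → D, 55.29/10 → 5 → F; chars DF.
Square (2°×1°, digits 0–9): 6.56/2 → 3, 5.29/1 → 5; chars 35.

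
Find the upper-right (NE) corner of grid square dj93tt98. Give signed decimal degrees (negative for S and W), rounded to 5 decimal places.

Field D=3, J=9: +3·20° lon, +9·10° lat → SW at lon -120°, lat 0°.
Square 9, 3: +9·2° lon, +3·1° lat → SW at lon -102°, lat 3°.
Subsquare t=19, t=19: +19·0.0833333° lon, +19·0.0416667° lat → SW at lon -100.417°, lat 3.79167°.
Extended square 9, 8: +9·0.00833333° lon, +8·0.00416667° lat → SW at lon -100.342°, lat 3.825°.
Cell spans 0.00833333° lon × 0.00416667° lat. NE corner is SW corner plus one full cell.
latitude 3.82917, longitude -100.33333.

3.82917, -100.33333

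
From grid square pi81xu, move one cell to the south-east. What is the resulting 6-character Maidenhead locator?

PI91at

Longitude subsquare x = 23; +1 → 24, wraps to 0 = a, carry into square.
Longitude square 8; +1 → 9.
Latitude subsquare u = 20; −1 → 19 = t.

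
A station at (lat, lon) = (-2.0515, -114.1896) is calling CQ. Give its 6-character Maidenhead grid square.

Shift to the Maidenhead origin (180°W, 90°S): lon 65.8104, lat 87.9485.
Field (20°×10°, letters A–R): lon ⌊65.8104/20⌋ = 3 → D; lat ⌊87.9485/10⌋ = 8 → I.
Square (2°×1°, digits 0–9): lon ⌊5.8104/2⌋ = 2; lat ⌊7.9485/1⌋ = 7.
Subsquare (5′×2.5′, letters a–x): lon ⌊1.8104/0.0833333⌋ = 21 → v; lat ⌊0.9485/0.0416667⌋ = 22 → w.

DI27vw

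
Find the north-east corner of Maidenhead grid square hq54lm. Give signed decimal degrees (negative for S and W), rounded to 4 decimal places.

74.5417, -29.0000

Field H=7, Q=16: +7·20° lon, +16·10° lat → SW at lon -40°, lat 70°.
Square 5, 4: +5·2° lon, +4·1° lat → SW at lon -30°, lat 74°.
Subsquare l=11, m=12: +11·0.0833333° lon, +12·0.0416667° lat → SW at lon -29.0833°, lat 74.5°.
Cell spans 0.0833333° lon × 0.0416667° lat. NE corner is SW corner plus one full cell.
latitude 74.5417, longitude -29.0000.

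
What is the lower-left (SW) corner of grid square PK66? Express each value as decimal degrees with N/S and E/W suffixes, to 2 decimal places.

16.00° N, 132.00° E

Field P=15, K=10: +15·20° lon, +10·10° lat → SW at lon 120°, lat 10°.
Square 6, 6: +6·2° lon, +6·1° lat → SW at lon 132°, lat 16°.
latitude 16.00° N, longitude 132.00° E.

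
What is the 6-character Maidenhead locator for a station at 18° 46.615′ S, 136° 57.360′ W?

Offset from 180°W / 90°S: lon 43.0440°, lat 71.2231°.
Field (20°×10°, letters A–R): 43.0440/20 → 2 → C, 71.2231/10 → 7 → H; chars CH.
Square (2°×1°, digits 0–9): 3.0440/2 → 1, 1.2231/1 → 1; chars 11.
Subsquare (5′×2.5′, letters a–x): 1.0440/0.0833333 → 12 → m, 0.2231/0.0416667 → 5 → f; chars mf.

CH11mf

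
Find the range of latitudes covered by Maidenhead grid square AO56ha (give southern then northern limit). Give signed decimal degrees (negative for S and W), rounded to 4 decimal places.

56.0000, 56.0417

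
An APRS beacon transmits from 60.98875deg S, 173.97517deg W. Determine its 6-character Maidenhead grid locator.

AC39aa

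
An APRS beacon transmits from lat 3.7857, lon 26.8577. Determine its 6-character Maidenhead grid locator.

KJ33ks

Offset from 180°W / 90°S: lon 206.8577°, lat 93.7857°.
Field: 206.8577/20 → 10 → K, 93.7857/10 → 9 → J; chars KJ.
Square: 6.8577/2 → 3, 3.7857/1 → 3; chars 33.
Subsquare: 0.8577/0.0833333 → 10 → k, 0.7857/0.0416667 → 18 → s; chars ks.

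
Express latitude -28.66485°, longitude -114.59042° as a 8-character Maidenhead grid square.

Offset from 180°W / 90°S: lon 65.40958°, lat 61.33515°.
Field: lon ⌊65.40958/20⌋ = 3 → D; lat ⌊61.33515/10⌋ = 6 → G.
Square: lon ⌊5.40958/2⌋ = 2; lat ⌊1.33515/1⌋ = 1.
Subsquare: lon ⌊1.40958/0.0833333⌋ = 16 → q; lat ⌊0.33515/0.0416667⌋ = 8 → i.
Extended square: lon ⌊0.07625/0.00833333⌋ = 9; lat ⌊0.00182/0.00416667⌋ = 0.

DG21qi90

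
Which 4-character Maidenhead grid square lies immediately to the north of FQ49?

FR40

Latitude square 9; +1 → 10, wraps to 0, carry into field.
Latitude field Q = 16; +1 → 17 = R.
The longitude characters are unchanged.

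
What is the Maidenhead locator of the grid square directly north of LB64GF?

LB64gg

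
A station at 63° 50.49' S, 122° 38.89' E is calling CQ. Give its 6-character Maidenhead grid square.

Add 180° to longitude and 90° to latitude: 302.6482, 26.1585.
Field: lon ⌊302.6482/20⌋ = 15 → P; lat ⌊26.1585/10⌋ = 2 → C.
Square: lon ⌊2.6482/2⌋ = 1; lat ⌊6.1585/1⌋ = 6.
Subsquare: lon ⌊0.6482/0.0833333⌋ = 7 → h; lat ⌊0.1585/0.0416667⌋ = 3 → d.

PC16hd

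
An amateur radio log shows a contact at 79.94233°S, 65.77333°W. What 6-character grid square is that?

Add 180° to longitude and 90° to latitude: 114.2267, 10.0577.
Field (20°×10°, letters A–R): 114.2267/20 → 5 → F, 10.0577/10 → 1 → B; chars FB.
Square (2°×1°, digits 0–9): 14.2267/2 → 7, 0.0577/1 → 0; chars 70.
Subsquare (5′×2.5′, letters a–x): 0.2267/0.0833333 → 2 → c, 0.0577/0.0416667 → 1 → b; chars cb.

FB70cb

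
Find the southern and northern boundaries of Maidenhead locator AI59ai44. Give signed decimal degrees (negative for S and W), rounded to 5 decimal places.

-0.65000, -0.64583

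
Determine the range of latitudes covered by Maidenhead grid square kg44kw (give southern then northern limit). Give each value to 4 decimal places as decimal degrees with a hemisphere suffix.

25.0833° S, 25.0417° S

Field K=10, G=6: +10·20° lon, +6·10° lat → SW at lon 20°, lat -30°.
Square 4, 4: +4·2° lon, +4·1° lat → SW at lon 28°, lat -26°.
Subsquare k=10, w=22: +10·0.0833333° lon, +22·0.0416667° lat → SW at lon 28.8333°, lat -25.0833°.
Cell spans 0.0833333° lon × 0.0416667° lat.
south 25.0833° S, north 25.0417° S.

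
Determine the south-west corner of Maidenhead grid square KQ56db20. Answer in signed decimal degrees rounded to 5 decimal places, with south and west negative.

76.04167, 30.26667

Field K=10, Q=16: +10·20° lon, +16·10° lat → SW at lon 20°, lat 70°.
Square 5, 6: +5·2° lon, +6·1° lat → SW at lon 30°, lat 76°.
Subsquare d=3, b=1: +3·0.0833333° lon, +1·0.0416667° lat → SW at lon 30.25°, lat 76.0417°.
Extended square 2, 0: +2·0.00833333° lon, +0·0.00416667° lat → SW at lon 30.2667°, lat 76.0417°.
latitude 76.04167, longitude 30.26667.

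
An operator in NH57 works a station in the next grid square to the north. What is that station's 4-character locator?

NH58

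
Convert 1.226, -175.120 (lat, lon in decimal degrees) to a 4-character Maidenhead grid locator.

Shift to the Maidenhead origin (180°W, 90°S): lon 4.88, lat 91.23.
Field: 4.88/20 → 0 → A, 91.23/10 → 9 → J; chars AJ.
Square: 4.88/2 → 2, 1.23/1 → 1; chars 21.

AJ21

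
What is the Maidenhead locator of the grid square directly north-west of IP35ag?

Longitude subsquare a = 0; −1 → -1, wraps to 23 = x, carry into square.
Longitude square 3; −1 → 2.
Latitude subsquare g = 6; +1 → 7 = h.

IP25xh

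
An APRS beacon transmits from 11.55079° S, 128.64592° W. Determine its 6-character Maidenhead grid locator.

CH58qk

Shift to the Maidenhead origin (180°W, 90°S): lon 51.3541, lat 78.4492.
Field: 51.3541/20 → 2 → C, 78.4492/10 → 7 → H; chars CH.
Square: 11.3541/2 → 5, 8.4492/1 → 8; chars 58.
Subsquare: 1.3541/0.0833333 → 16 → q, 0.4492/0.0416667 → 10 → k; chars qk.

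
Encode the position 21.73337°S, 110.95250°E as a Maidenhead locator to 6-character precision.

OG58lg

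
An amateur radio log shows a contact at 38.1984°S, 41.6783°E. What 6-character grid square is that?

Offset from 180°W / 90°S: lon 221.6783°, lat 51.8016°.
Field: lon ⌊221.6783/20⌋ = 11 → L; lat ⌊51.8016/10⌋ = 5 → F.
Square: lon ⌊1.6783/2⌋ = 0; lat ⌊1.8016/1⌋ = 1.
Subsquare: lon ⌊1.6783/0.0833333⌋ = 20 → u; lat ⌊0.8016/0.0416667⌋ = 19 → t.

LF01ut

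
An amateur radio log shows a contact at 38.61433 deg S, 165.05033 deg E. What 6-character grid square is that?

Add 180° to longitude and 90° to latitude: 345.0503, 51.3857.
Field: 345.0503/20 → 17 → R, 51.3857/10 → 5 → F; chars RF.
Square: 5.0503/2 → 2, 1.3857/1 → 1; chars 21.
Subsquare: 1.0503/0.0833333 → 12 → m, 0.3857/0.0416667 → 9 → j; chars mj.

RF21mj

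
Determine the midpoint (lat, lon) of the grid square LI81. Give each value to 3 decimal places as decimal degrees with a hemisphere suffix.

8.500° S, 57.000° E

Field L=11, I=8: +11·20° lon, +8·10° lat → SW at lon 40°, lat -10°.
Square 8, 1: +8·2° lon, +1·1° lat → SW at lon 56°, lat -9°.
Cell spans 2° lon × 1° lat. Centre is SW corner plus half of each.
latitude 8.500° S, longitude 57.000° E.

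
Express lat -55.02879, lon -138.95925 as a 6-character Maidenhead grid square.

Add 180° to longitude and 90° to latitude: 41.0408, 34.9712.
Field (20°×10°, letters A–R): lon ⌊41.0408/20⌋ = 2 → C; lat ⌊34.9712/10⌋ = 3 → D.
Square (2°×1°, digits 0–9): lon ⌊1.0408/2⌋ = 0; lat ⌊4.9712/1⌋ = 4.
Subsquare (5′×2.5′, letters a–x): lon ⌊1.0408/0.0833333⌋ = 12 → m; lat ⌊0.9712/0.0416667⌋ = 23 → x.

CD04mx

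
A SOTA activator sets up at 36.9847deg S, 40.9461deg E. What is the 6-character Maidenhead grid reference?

LF03la

Add 180° to longitude and 90° to latitude: 220.9461, 53.0153.
Field: 220.9461/20 → 11 → L, 53.0153/10 → 5 → F; chars LF.
Square: 0.9461/2 → 0, 3.0153/1 → 3; chars 03.
Subsquare: 0.9461/0.0833333 → 11 → l, 0.0153/0.0416667 → 0 → a; chars la.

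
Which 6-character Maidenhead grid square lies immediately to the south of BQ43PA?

BQ42px

Latitude subsquare a = 0; −1 → -1, wraps to 23 = x, carry into square.
Latitude square 3; −1 → 2.
The longitude characters are unchanged.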